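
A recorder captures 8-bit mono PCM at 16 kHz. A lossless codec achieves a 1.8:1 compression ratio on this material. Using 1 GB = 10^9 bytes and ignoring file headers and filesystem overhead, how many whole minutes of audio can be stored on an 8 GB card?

15,000 minutes

Uncompressed byte rate = 16,000 × 1 × 1 = 16,000 bytes/s.
After 1.8:1 compression, effective rate ≈ 8888.89 bytes/s.
Capacity = 8 × 1,000,000,000 = 8,000,000,000 bytes.
8,000,000,000 / effective rate ≈ 900000 s → 15,000 minutes.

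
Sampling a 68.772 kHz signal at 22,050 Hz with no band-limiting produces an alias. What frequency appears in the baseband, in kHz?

Nyquist = 22,050/2 = 11,025 Hz; 68,772 Hz exceeds it.
Alias = |68,772 − 3×22,050| = |68,772 − 66,150| = 2,622 Hz = 2.622 kHz.

2.622 kHz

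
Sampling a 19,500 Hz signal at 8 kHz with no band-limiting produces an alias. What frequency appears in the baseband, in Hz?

Nyquist = 8,000/2 = 4,000 Hz; 19,500 Hz exceeds it.
Alias = |19,500 − 2×8,000| = |19,500 − 16,000| = 3,500 Hz.

3,500 Hz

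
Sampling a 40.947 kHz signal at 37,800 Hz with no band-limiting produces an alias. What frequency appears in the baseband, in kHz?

3.147 kHz

Nyquist = 37,800/2 = 18,900 Hz; 40,947 Hz exceeds it.
Alias = |40,947 − 1×37,800| = |40,947 − 37,800| = 3,147 Hz = 3.147 kHz.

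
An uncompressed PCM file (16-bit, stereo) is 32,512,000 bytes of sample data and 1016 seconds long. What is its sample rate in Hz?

8,000 Hz

Bytes = sample_rate × seconds × bytes_per_sample × channels.
sample_rate = 32,512,000 / (1,016 × 2 × 2) = 32,512,000 / 4,064 = 8,000 Hz.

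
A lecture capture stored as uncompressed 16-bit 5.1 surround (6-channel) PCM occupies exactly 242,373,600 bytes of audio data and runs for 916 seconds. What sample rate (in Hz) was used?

Bytes = sample_rate × seconds × bytes_per_sample × channels.
sample_rate = 242,373,600 / (916 × 2 × 6) = 242,373,600 / 10,992 = 22,050 Hz.

22,050 Hz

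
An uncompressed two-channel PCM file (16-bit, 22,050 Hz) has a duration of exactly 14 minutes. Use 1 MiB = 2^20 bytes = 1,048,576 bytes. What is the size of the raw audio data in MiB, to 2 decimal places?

70.66 MiB

Duration = exactly 14 minutes = 840 s.
Bytes = 22,050 samples/s × 840 s × 2 bytes/sample × 2 ch = 74,088,000 bytes.
74,088,000 / 1,048,576 = 70.66 MiB.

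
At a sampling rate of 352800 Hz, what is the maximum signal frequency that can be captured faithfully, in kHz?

Nyquist frequency = sample rate / 2 = 352,800 / 2 = 176.4 kHz.

176.4 kHz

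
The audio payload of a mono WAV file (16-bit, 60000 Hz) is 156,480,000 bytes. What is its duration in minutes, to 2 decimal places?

Byte rate = 60,000 × 2 × 1 = 120,000 bytes/s.
Duration = 156,480,000 / 120,000 = 1,304 s.
1,304 s / 60 = 21.73 minutes.

21.73 minutes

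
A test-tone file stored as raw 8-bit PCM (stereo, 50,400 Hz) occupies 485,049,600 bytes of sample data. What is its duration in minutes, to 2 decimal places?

80.20 minutes

Byte rate = 50,400 × 1 × 2 = 100,800 bytes/s.
Duration = 485,049,600 / 100,800 = 4,812 s.
4,812 s / 60 = 80.20 minutes.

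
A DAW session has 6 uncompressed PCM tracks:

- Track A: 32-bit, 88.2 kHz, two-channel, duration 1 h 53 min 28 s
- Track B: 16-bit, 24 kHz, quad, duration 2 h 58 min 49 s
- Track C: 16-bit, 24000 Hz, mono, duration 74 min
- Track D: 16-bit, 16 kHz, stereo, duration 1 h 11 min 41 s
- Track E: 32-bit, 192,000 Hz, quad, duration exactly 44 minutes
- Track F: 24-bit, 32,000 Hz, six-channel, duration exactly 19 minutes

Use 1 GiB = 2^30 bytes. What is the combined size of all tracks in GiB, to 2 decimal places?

Track A: 1 h 53 min 28 s = 6,808 s; 88,200 × 6,808 × 4 × 2 = 4,803,724,800 bytes.
Track B: 2 h 58 min 49 s = 10,729 s; 24,000 × 10,729 × 2 × 4 = 2,059,968,000 bytes.
Track C: 74 min = 4,440 s; 24,000 × 4,440 × 2 × 1 = 213,120,000 bytes.
Track D: 1 h 11 min 41 s = 4,301 s; 16,000 × 4,301 × 2 × 2 = 275,264,000 bytes.
Track E: exactly 44 minutes = 2,640 s; 192,000 × 2,640 × 4 × 4 = 8,110,080,000 bytes.
Track F: exactly 19 minutes = 1,140 s; 32,000 × 1,140 × 3 × 6 = 656,640,000 bytes.
Total = 16,118,796,800 bytes = 15.01 GiB.

15.01 GiB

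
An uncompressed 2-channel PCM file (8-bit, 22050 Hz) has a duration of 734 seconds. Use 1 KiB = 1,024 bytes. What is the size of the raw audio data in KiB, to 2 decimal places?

31610.74 KiB

Bytes = 22,050 samples/s × 734 s × 1 bytes/sample × 2 ch = 32,369,400 bytes.
32,369,400 / 1,024 = 31610.74 KiB.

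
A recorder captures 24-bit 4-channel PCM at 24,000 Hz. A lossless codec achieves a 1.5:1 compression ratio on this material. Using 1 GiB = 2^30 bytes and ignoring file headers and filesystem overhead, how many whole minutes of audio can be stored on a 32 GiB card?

Uncompressed byte rate = 24,000 × 3 × 4 = 288,000 bytes/s.
After 1.5:1 compression, effective rate ≈ 192000 bytes/s.
Capacity = 32 × 1,073,741,824 = 34,359,738,368 bytes.
34,359,738,368 / effective rate ≈ 178956.97 s → 2,982 minutes.

2,982 minutes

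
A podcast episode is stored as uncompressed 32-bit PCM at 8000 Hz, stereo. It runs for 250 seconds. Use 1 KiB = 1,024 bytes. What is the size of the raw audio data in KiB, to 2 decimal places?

15625.00 KiB

Bytes = 8,000 samples/s × 250 s × 4 bytes/sample × 2 ch = 16,000,000 bytes.
16,000,000 / 1,024 = 15625.00 KiB.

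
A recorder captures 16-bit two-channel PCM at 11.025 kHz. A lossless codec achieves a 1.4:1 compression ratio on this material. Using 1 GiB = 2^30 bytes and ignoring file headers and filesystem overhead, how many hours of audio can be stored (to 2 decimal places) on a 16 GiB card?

151.50 hours

Uncompressed byte rate = 11,025 × 2 × 2 = 44,100 bytes/s.
After 1.4:1 compression, effective rate ≈ 31500 bytes/s.
Capacity = 16 × 1,073,741,824 = 17,179,869,184 bytes.
17,179,869,184 / effective rate ≈ 545392.67 s → 151.50 hours.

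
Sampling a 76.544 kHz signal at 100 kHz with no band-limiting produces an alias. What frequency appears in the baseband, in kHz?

23.456 kHz

Nyquist = 100,000/2 = 50,000 Hz; 76,544 Hz exceeds it.
Alias = |76,544 − 1×100,000| = |76,544 − 100,000| = 23,456 Hz = 23.456 kHz.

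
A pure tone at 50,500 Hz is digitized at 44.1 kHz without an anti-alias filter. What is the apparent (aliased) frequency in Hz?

Nyquist = 44,100/2 = 22,050 Hz; 50,500 Hz exceeds it.
Alias = |50,500 − 1×44,100| = |50,500 − 44,100| = 6,400 Hz.

6,400 Hz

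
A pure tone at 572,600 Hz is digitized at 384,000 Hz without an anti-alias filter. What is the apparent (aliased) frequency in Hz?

Nyquist = 384,000/2 = 192,000 Hz; 572,600 Hz exceeds it.
Alias = |572,600 − 1×384,000| = |572,600 − 384,000| = 188,600 Hz.

188,600 Hz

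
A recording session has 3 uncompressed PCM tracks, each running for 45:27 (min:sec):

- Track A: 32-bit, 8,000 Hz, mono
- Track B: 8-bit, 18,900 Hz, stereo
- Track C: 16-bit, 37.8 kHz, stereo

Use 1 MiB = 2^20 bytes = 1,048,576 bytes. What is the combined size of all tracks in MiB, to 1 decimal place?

574.7 MiB

45:27 (min:sec) = 2,727 s.
Track A: 8,000 × 2,727 × 4 × 1 = 87,264,000 bytes.
Track B: 18,900 × 2,727 × 1 × 2 = 103,080,600 bytes.
Track C: 37,800 × 2,727 × 2 × 2 = 412,322,400 bytes.
Total = 602,667,000 bytes = 574.7 MiB.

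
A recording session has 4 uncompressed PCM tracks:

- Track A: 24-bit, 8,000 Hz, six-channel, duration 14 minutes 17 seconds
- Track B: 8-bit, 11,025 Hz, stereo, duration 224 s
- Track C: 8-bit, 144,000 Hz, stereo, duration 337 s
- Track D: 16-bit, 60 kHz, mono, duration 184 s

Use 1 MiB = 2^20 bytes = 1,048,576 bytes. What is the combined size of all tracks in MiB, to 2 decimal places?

236.02 MiB

Track A: 14 minutes 17 seconds = 857 s; 8,000 × 857 × 3 × 6 = 123,408,000 bytes.
Track B: 11,025 × 224 × 1 × 2 = 4,939,200 bytes.
Track C: 144,000 × 337 × 1 × 2 = 97,056,000 bytes.
Track D: 60,000 × 184 × 2 × 1 = 22,080,000 bytes.
Total = 247,483,200 bytes = 236.02 MiB.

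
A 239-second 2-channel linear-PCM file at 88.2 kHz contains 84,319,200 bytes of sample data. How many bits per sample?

Bytes per sample = 84,319,200 / (88,200 × 239 × 2) = 84,319,200 / 42,159,600 = 2.
Bit depth = 2 × 8 = 16 bits.

16 bits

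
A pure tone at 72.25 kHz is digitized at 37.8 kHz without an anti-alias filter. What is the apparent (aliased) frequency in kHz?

3.35 kHz

Nyquist = 37,800/2 = 18,900 Hz; 72,250 Hz exceeds it.
Alias = |72,250 − 2×37,800| = |72,250 − 75,600| = 3,350 Hz = 3.35 kHz.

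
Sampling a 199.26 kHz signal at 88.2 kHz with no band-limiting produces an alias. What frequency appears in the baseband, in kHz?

22.86 kHz

Nyquist = 88,200/2 = 44,100 Hz; 199,260 Hz exceeds it.
Alias = |199,260 − 2×88,200| = |199,260 − 176,400| = 22,860 Hz = 22.86 kHz.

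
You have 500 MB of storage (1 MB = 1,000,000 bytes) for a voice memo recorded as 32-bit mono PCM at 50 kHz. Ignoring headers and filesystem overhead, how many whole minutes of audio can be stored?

Uncompressed byte rate = 50,000 × 4 × 1 = 200,000 bytes/s.
Capacity = 500 × 1,000,000 = 500,000,000 bytes.
500,000,000 / 200,000 ≈ 2500 s → 41 minutes.

41 minutes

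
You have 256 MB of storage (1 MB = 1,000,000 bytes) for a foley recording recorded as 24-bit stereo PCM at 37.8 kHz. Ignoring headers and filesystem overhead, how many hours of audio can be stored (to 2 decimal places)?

Uncompressed byte rate = 37,800 × 3 × 2 = 226,800 bytes/s.
Capacity = 256 × 1,000,000 = 256,000,000 bytes.
256,000,000 / 226,800 ≈ 1128.75 s → 0.31 hours.

0.31 hours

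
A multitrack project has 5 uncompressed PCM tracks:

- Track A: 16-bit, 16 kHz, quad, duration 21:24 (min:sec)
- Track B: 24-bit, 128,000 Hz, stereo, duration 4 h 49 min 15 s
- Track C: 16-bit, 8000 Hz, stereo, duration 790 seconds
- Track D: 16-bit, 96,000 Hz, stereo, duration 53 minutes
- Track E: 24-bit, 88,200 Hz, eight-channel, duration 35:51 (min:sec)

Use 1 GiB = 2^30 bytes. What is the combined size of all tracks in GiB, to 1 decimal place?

Track A: 21:24 (min:sec) = 1,284 s; 16,000 × 1,284 × 2 × 4 = 164,352,000 bytes.
Track B: 4 h 49 min 15 s = 17,355 s; 128,000 × 17,355 × 3 × 2 = 13,328,640,000 bytes.
Track C: 8,000 × 790 × 2 × 2 = 25,280,000 bytes.
Track D: 53 minutes = 3,180 s; 96,000 × 3,180 × 2 × 2 = 1,221,120,000 bytes.
Track E: 35:51 (min:sec) = 2,151 s; 88,200 × 2,151 × 3 × 8 = 4,553,236,800 bytes.
Total = 19,292,628,800 bytes = 18.0 GiB.

18.0 GiB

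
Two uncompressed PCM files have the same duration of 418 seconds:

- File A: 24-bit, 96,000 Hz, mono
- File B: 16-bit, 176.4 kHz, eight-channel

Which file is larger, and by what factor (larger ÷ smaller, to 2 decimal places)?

File B, by a factor of 9.80

File A: 96,000 × 3 × 1 = 288,000 bytes/s.
File B: 176,400 × 2 × 8 = 2,822,400 bytes/s.
File B is larger; ratio = 1,179,763,200 / 120,384,000 = 9.80.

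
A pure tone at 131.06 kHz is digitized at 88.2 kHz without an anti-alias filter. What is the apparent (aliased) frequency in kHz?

Nyquist = 88,200/2 = 44,100 Hz; 131,060 Hz exceeds it.
Alias = |131,060 − 1×88,200| = |131,060 − 88,200| = 42,860 Hz = 42.86 kHz.

42.86 kHz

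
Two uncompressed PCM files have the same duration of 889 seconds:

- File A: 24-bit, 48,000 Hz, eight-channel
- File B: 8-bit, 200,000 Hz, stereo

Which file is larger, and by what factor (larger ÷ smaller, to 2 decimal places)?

File A, by a factor of 2.88

File A: 48,000 × 3 × 8 = 1,152,000 bytes/s.
File B: 200,000 × 1 × 2 = 400,000 bytes/s.
File A is larger; ratio = 1,024,128,000 / 355,600,000 = 2.88.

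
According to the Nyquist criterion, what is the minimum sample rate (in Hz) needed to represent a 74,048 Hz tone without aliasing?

Minimum sample rate = 2 × 74,048 Hz = 148,096 Hz.

148,096 Hz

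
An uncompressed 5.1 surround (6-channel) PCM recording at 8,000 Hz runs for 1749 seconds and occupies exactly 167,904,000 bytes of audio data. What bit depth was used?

Bytes per sample = 167,904,000 / (8,000 × 1,749 × 6) = 167,904,000 / 83,952,000 = 2.
Bit depth = 2 × 8 = 16 bits.

16 bits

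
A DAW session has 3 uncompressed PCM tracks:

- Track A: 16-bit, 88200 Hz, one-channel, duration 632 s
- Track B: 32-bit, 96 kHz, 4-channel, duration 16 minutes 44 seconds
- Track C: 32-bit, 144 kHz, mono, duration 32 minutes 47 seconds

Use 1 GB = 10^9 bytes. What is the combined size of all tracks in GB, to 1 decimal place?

2.8 GB

Track A: 88,200 × 632 × 2 × 1 = 111,484,800 bytes.
Track B: 16 minutes 44 seconds = 1,004 s; 96,000 × 1,004 × 4 × 4 = 1,542,144,000 bytes.
Track C: 32 minutes 47 seconds = 1,967 s; 144,000 × 1,967 × 4 × 1 = 1,132,992,000 bytes.
Total = 2,786,620,800 bytes = 2.8 GB.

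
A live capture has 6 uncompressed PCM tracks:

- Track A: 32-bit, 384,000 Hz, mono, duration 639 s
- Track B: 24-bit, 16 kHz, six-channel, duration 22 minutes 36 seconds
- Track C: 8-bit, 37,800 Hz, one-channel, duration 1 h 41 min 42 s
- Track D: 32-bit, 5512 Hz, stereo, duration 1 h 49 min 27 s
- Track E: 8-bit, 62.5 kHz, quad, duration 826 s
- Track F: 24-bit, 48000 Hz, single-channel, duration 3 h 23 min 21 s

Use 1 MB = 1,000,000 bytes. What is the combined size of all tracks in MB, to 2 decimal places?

Track A: 384,000 × 639 × 4 × 1 = 981,504,000 bytes.
Track B: 22 minutes 36 seconds = 1,356 s; 16,000 × 1,356 × 3 × 6 = 390,528,000 bytes.
Track C: 1 h 41 min 42 s = 6,102 s; 37,800 × 6,102 × 1 × 1 = 230,655,600 bytes.
Track D: 1 h 49 min 27 s = 6,567 s; 5,512 × 6,567 × 4 × 2 = 289,578,432 bytes.
Track E: 62,500 × 826 × 1 × 4 = 206,500,000 bytes.
Track F: 3 h 23 min 21 s = 12,201 s; 48,000 × 12,201 × 3 × 1 = 1,756,944,000 bytes.
Total = 3,855,710,032 bytes = 3855.71 MB.

3855.71 MB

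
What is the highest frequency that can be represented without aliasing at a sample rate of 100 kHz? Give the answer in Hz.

Nyquist frequency = sample rate / 2 = 100,000 / 2 = 50,000 Hz.

50,000 Hz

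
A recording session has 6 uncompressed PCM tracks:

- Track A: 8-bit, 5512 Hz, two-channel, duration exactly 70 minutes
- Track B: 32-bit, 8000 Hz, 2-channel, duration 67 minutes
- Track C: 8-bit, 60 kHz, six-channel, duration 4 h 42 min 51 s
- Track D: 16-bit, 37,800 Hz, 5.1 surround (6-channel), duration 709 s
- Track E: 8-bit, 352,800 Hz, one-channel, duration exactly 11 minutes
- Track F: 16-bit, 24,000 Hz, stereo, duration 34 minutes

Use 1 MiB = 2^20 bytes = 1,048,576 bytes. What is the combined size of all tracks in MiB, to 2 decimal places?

Track A: exactly 70 minutes = 4,200 s; 5,512 × 4,200 × 1 × 2 = 46,300,800 bytes.
Track B: 67 minutes = 4,020 s; 8,000 × 4,020 × 4 × 2 = 257,280,000 bytes.
Track C: 4 h 42 min 51 s = 16,971 s; 60,000 × 16,971 × 1 × 6 = 6,109,560,000 bytes.
Track D: 37,800 × 709 × 2 × 6 = 321,602,400 bytes.
Track E: exactly 11 minutes = 660 s; 352,800 × 660 × 1 × 1 = 232,848,000 bytes.
Track F: 34 minutes = 2,040 s; 24,000 × 2,040 × 2 × 2 = 195,840,000 bytes.
Total = 7,163,431,200 bytes = 6831.58 MiB.

6831.58 MiB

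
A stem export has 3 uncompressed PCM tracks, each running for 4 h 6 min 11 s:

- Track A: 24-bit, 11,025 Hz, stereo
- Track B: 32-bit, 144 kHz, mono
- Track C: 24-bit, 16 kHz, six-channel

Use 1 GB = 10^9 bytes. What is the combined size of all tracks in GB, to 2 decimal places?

13.74 GB

4 h 6 min 11 s = 14,771 s.
Track A: 11,025 × 14,771 × 3 × 2 = 977,101,650 bytes.
Track B: 144,000 × 14,771 × 4 × 1 = 8,508,096,000 bytes.
Track C: 16,000 × 14,771 × 3 × 6 = 4,254,048,000 bytes.
Total = 13,739,245,650 bytes = 13.74 GB.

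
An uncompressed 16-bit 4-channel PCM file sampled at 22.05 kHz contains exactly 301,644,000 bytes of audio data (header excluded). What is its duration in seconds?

Byte rate = 22,050 × 2 × 4 = 176,400 bytes/s.
Duration = 301,644,000 / 176,400 = 1,710 s.

1,710 seconds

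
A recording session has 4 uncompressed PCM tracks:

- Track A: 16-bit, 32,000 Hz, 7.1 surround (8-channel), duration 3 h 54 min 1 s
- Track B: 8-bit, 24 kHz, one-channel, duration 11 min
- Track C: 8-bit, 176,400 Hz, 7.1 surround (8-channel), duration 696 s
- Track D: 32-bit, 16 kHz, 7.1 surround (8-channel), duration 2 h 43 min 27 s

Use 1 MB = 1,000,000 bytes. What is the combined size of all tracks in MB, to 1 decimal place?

Track A: 3 h 54 min 1 s = 14,041 s; 32,000 × 14,041 × 2 × 8 = 7,188,992,000 bytes.
Track B: 11 min = 660 s; 24,000 × 660 × 1 × 1 = 15,840,000 bytes.
Track C: 176,400 × 696 × 1 × 8 = 982,195,200 bytes.
Track D: 2 h 43 min 27 s = 9,807 s; 16,000 × 9,807 × 4 × 8 = 5,021,184,000 bytes.
Total = 13,208,211,200 bytes = 13208.2 MB.

13208.2 MB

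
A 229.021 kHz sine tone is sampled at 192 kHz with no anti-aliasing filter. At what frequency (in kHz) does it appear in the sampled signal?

37.021 kHz

Nyquist = 192,000/2 = 96,000 Hz; 229,021 Hz exceeds it.
Alias = |229,021 − 1×192,000| = |229,021 − 192,000| = 37,021 Hz = 37.021 kHz.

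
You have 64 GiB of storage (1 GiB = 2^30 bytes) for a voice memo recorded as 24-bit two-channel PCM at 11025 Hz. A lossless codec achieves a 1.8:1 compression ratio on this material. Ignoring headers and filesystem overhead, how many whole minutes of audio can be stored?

31,165 minutes

Uncompressed byte rate = 11,025 × 3 × 2 = 66,150 bytes/s.
After 1.8:1 compression, effective rate ≈ 36750 bytes/s.
Capacity = 64 × 1,073,741,824 = 68,719,476,736 bytes.
68,719,476,736 / effective rate ≈ 1869917.73 s → 31,165 minutes.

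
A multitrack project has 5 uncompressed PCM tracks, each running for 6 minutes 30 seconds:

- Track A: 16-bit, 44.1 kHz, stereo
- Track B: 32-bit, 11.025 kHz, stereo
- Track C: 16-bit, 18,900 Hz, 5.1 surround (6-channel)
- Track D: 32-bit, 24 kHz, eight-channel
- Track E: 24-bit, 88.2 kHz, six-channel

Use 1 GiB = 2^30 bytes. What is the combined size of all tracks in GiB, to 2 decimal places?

1.03 GiB

6 minutes 30 seconds = 390 s.
Track A: 44,100 × 390 × 2 × 2 = 68,796,000 bytes.
Track B: 11,025 × 390 × 4 × 2 = 34,398,000 bytes.
Track C: 18,900 × 390 × 2 × 6 = 88,452,000 bytes.
Track D: 24,000 × 390 × 4 × 8 = 299,520,000 bytes.
Track E: 88,200 × 390 × 3 × 6 = 619,164,000 bytes.
Total = 1,110,330,000 bytes = 1.03 GiB.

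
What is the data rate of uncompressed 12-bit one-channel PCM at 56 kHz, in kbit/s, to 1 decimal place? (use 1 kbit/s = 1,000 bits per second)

Bit rate = 56,000 × 12 × 1 = 672,000 bits/s.
= 672.0 kbit/s.

672.0 kbit/s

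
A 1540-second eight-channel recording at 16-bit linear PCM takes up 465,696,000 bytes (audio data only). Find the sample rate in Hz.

18,900 Hz

Bytes = sample_rate × seconds × bytes_per_sample × channels.
sample_rate = 465,696,000 / (1,540 × 2 × 8) = 465,696,000 / 24,640 = 18,900 Hz.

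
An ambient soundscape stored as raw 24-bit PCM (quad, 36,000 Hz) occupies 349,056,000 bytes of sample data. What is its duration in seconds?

Byte rate = 36,000 × 3 × 4 = 432,000 bytes/s.
Duration = 349,056,000 / 432,000 = 808 s.

808 seconds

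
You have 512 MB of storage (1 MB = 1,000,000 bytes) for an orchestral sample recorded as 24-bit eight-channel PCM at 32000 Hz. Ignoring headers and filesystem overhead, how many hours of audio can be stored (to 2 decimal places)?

Uncompressed byte rate = 32,000 × 3 × 8 = 768,000 bytes/s.
Capacity = 512 × 1,000,000 = 512,000,000 bytes.
512,000,000 / 768,000 ≈ 666.67 s → 0.19 hours.

0.19 hours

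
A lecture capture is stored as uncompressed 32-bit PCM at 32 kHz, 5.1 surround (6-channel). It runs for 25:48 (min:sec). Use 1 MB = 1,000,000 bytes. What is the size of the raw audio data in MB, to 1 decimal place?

1188.9 MB

Duration = 25:48 (min:sec) = 1,548 s.
Bytes = 32,000 samples/s × 1,548 s × 4 bytes/sample × 6 ch = 1,188,864,000 bytes.
1,188,864,000 / 1,000,000 = 1188.9 MB.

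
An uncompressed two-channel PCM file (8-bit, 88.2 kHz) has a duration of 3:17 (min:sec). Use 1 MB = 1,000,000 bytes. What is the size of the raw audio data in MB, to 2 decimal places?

Duration = 3:17 (min:sec) = 197 s.
Bytes = 88,200 samples/s × 197 s × 1 bytes/sample × 2 ch = 34,750,800 bytes.
34,750,800 / 1,000,000 = 34.75 MB.

34.75 MB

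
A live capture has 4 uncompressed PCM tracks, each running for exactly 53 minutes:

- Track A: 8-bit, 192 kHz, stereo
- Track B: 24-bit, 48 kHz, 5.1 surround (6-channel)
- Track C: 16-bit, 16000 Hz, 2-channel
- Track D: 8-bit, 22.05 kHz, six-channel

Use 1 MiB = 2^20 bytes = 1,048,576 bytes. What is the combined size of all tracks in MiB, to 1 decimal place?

exactly 53 minutes = 3,180 s.
Track A: 192,000 × 3,180 × 1 × 2 = 1,221,120,000 bytes.
Track B: 48,000 × 3,180 × 3 × 6 = 2,747,520,000 bytes.
Track C: 16,000 × 3,180 × 2 × 2 = 203,520,000 bytes.
Track D: 22,050 × 3,180 × 1 × 6 = 420,714,000 bytes.
Total = 4,592,874,000 bytes = 4380.1 MiB.

4380.1 MiB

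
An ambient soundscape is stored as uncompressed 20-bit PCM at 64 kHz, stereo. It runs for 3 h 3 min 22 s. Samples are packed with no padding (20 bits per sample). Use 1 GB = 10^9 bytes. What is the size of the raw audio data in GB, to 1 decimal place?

3.5 GB

Duration = 3 h 3 min 22 s = 11,002 s.
Bits = 64,000 × 11,002 × 20 × 2 = 28,165,120,000 bits = 3,520,640,000 bytes.
3,520,640,000 / 1,000,000,000 = 3.5 GB.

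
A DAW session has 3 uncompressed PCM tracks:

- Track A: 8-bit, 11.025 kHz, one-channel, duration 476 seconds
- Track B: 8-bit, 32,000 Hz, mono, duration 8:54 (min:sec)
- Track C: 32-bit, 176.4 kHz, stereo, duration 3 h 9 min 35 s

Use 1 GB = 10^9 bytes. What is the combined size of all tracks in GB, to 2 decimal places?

16.07 GB

Track A: 11,025 × 476 × 1 × 1 = 5,247,900 bytes.
Track B: 8:54 (min:sec) = 534 s; 32,000 × 534 × 1 × 1 = 17,088,000 bytes.
Track C: 3 h 9 min 35 s = 11,375 s; 176,400 × 11,375 × 4 × 2 = 16,052,400,000 bytes.
Total = 16,074,735,900 bytes = 16.07 GB.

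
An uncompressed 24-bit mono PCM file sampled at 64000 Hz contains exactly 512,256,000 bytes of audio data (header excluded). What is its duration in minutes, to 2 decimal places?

44.47 minutes

Byte rate = 64,000 × 3 × 1 = 192,000 bytes/s.
Duration = 512,256,000 / 192,000 = 2,668 s.
2,668 s / 60 = 44.47 minutes.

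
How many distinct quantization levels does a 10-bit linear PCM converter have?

2^10 = 1,024.

1,024 levels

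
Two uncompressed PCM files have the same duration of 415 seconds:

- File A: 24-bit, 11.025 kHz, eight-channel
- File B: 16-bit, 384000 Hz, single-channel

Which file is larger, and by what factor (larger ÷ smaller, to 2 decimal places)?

File A: 11,025 × 3 × 8 = 264,600 bytes/s.
File B: 384,000 × 2 × 1 = 768,000 bytes/s.
File B is larger; ratio = 318,720,000 / 109,809,000 = 2.90.

File B, by a factor of 2.90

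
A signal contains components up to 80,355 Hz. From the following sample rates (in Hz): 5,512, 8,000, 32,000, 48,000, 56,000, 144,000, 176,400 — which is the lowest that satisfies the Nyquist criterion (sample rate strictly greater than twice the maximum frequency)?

176,400 Hz

Need sample rate > 2 × 80,355 = 160,710 Hz.
Lowest listed rate above 160,710 Hz is 176,400 Hz.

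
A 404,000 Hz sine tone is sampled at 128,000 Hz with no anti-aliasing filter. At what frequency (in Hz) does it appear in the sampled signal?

Nyquist = 128,000/2 = 64,000 Hz; 404,000 Hz exceeds it.
Alias = |404,000 − 3×128,000| = |404,000 − 384,000| = 20,000 Hz.

20,000 Hz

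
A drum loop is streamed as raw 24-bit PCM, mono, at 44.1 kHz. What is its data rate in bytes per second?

132,300 bytes/s

Bit rate = 44,100 × 24 × 1 = 1,058,400 bits/s.
1,058,400 / 8 = 132,300 bytes/s.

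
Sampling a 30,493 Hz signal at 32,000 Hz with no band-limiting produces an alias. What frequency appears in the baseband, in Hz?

Nyquist = 32,000/2 = 16,000 Hz; 30,493 Hz exceeds it.
Alias = |30,493 − 1×32,000| = |30,493 − 32,000| = 1,507 Hz.

1,507 Hz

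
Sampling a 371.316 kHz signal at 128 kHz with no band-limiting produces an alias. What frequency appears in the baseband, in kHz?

12.684 kHz

Nyquist = 128,000/2 = 64,000 Hz; 371,316 Hz exceeds it.
Alias = |371,316 − 3×128,000| = |371,316 − 384,000| = 12,684 Hz = 12.684 kHz.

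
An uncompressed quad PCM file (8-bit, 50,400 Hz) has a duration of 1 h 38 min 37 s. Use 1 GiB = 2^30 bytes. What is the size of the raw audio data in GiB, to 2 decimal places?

Duration = 1 h 38 min 37 s = 5,917 s.
Bytes = 50,400 samples/s × 5,917 s × 1 bytes/sample × 4 ch = 1,192,867,200 bytes.
1,192,867,200 / 1,073,741,824 = 1.11 GiB.

1.11 GiB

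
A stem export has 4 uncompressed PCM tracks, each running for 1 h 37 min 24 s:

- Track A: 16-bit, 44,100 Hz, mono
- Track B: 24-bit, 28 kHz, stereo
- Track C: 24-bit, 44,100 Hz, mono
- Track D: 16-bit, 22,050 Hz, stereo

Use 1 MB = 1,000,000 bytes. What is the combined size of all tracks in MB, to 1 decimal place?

1 h 37 min 24 s = 5,844 s.
Track A: 44,100 × 5,844 × 2 × 1 = 515,440,800 bytes.
Track B: 28,000 × 5,844 × 3 × 2 = 981,792,000 bytes.
Track C: 44,100 × 5,844 × 3 × 1 = 773,161,200 bytes.
Track D: 22,050 × 5,844 × 2 × 2 = 515,440,800 bytes.
Total = 2,785,834,800 bytes = 2785.8 MB.

2785.8 MB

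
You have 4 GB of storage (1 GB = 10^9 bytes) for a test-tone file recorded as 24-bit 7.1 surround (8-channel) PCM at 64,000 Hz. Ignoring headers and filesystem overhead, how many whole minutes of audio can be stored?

43 minutes

Uncompressed byte rate = 64,000 × 3 × 8 = 1,536,000 bytes/s.
Capacity = 4 × 1,000,000,000 = 4,000,000,000 bytes.
4,000,000,000 / 1,536,000 ≈ 2604.17 s → 43 minutes.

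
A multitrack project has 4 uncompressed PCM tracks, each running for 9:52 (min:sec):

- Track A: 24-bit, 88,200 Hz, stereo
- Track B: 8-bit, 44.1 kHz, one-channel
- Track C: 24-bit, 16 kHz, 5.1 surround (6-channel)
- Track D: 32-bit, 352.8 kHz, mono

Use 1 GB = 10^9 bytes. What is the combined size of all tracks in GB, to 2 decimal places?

1.35 GB

9:52 (min:sec) = 592 s.
Track A: 88,200 × 592 × 3 × 2 = 313,286,400 bytes.
Track B: 44,100 × 592 × 1 × 1 = 26,107,200 bytes.
Track C: 16,000 × 592 × 3 × 6 = 170,496,000 bytes.
Track D: 352,800 × 592 × 4 × 1 = 835,430,400 bytes.
Total = 1,345,320,000 bytes = 1.35 GB.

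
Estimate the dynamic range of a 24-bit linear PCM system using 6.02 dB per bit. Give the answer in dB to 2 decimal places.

24 × 6.02 = 144.48 dB.

144.48 dB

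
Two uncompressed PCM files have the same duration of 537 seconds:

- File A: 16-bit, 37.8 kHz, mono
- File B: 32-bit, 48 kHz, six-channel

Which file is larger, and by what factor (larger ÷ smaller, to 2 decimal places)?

File A: 37,800 × 2 × 1 = 75,600 bytes/s.
File B: 48,000 × 4 × 6 = 1,152,000 bytes/s.
File B is larger; ratio = 618,624,000 / 40,597,200 = 15.24.

File B, by a factor of 15.24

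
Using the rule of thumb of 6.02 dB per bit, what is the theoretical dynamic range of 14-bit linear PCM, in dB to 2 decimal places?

84.28 dB

14 × 6.02 = 84.28 dB.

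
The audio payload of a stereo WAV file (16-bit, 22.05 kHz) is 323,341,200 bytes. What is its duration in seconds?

3,666 seconds

Byte rate = 22,050 × 2 × 2 = 88,200 bytes/s.
Duration = 323,341,200 / 88,200 = 3,666 s.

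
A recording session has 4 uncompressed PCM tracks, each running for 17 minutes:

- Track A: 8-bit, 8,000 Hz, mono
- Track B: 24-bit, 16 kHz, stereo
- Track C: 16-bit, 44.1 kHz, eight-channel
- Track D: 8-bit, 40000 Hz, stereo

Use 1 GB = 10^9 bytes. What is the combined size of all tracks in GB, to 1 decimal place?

17 minutes = 1,020 s.
Track A: 8,000 × 1,020 × 1 × 1 = 8,160,000 bytes.
Track B: 16,000 × 1,020 × 3 × 2 = 97,920,000 bytes.
Track C: 44,100 × 1,020 × 2 × 8 = 719,712,000 bytes.
Track D: 40,000 × 1,020 × 1 × 2 = 81,600,000 bytes.
Total = 907,392,000 bytes = 0.9 GB.

0.9 GB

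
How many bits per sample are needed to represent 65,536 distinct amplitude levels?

16 bits

log2(65,536) = 16.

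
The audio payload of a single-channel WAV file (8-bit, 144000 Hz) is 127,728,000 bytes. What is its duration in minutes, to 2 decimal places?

14.78 minutes

Byte rate = 144,000 × 1 × 1 = 144,000 bytes/s.
Duration = 127,728,000 / 144,000 = 887 s.
887 s / 60 = 14.78 minutes.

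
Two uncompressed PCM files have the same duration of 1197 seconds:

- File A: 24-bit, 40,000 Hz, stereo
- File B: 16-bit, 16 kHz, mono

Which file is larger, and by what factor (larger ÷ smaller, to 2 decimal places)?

File A, by a factor of 7.50

File A: 40,000 × 3 × 2 = 240,000 bytes/s.
File B: 16,000 × 2 × 1 = 32,000 bytes/s.
File A is larger; ratio = 287,280,000 / 38,304,000 = 7.50.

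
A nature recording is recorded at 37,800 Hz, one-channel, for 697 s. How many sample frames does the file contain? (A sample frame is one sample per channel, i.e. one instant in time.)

37,800 samples/s × 697 s = 26,346,600 frames.

26,346,600 sample frames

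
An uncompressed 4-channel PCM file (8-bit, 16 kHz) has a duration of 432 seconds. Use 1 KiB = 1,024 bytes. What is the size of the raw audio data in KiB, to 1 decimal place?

Bytes = 16,000 samples/s × 432 s × 1 bytes/sample × 4 ch = 27,648,000 bytes.
27,648,000 / 1,024 = 27000.0 KiB.

27000.0 KiB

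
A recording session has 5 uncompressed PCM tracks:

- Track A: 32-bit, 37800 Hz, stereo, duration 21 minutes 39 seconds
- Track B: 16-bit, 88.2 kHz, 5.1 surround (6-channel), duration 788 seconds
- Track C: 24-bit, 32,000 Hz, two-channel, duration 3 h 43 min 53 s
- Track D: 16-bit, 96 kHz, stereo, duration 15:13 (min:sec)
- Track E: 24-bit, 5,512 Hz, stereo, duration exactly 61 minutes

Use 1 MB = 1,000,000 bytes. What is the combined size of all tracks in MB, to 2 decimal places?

4277.61 MB

Track A: 21 minutes 39 seconds = 1,299 s; 37,800 × 1,299 × 4 × 2 = 392,817,600 bytes.
Track B: 88,200 × 788 × 2 × 6 = 834,019,200 bytes.
Track C: 3 h 43 min 53 s = 13,433 s; 32,000 × 13,433 × 3 × 2 = 2,579,136,000 bytes.
Track D: 15:13 (min:sec) = 913 s; 96,000 × 913 × 2 × 2 = 350,592,000 bytes.
Track E: exactly 61 minutes = 3,660 s; 5,512 × 3,660 × 3 × 2 = 121,043,520 bytes.
Total = 4,277,608,320 bytes = 4277.61 MB.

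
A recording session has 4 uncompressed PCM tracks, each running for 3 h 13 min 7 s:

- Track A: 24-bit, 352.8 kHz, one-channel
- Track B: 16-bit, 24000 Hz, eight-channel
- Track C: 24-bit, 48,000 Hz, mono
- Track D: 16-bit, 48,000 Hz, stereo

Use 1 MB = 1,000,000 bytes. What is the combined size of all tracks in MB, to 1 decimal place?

20606.3 MB

3 h 13 min 7 s = 11,587 s.
Track A: 352,800 × 11,587 × 3 × 1 = 12,263,680,800 bytes.
Track B: 24,000 × 11,587 × 2 × 8 = 4,449,408,000 bytes.
Track C: 48,000 × 11,587 × 3 × 1 = 1,668,528,000 bytes.
Track D: 48,000 × 11,587 × 2 × 2 = 2,224,704,000 bytes.
Total = 20,606,320,800 bytes = 20606.3 MB.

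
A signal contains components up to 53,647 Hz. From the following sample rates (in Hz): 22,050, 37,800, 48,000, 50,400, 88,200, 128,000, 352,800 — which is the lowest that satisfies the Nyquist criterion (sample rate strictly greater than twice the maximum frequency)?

128,000 Hz

Need sample rate > 2 × 53,647 = 107,294 Hz.
Lowest listed rate above 107,294 Hz is 128,000 Hz.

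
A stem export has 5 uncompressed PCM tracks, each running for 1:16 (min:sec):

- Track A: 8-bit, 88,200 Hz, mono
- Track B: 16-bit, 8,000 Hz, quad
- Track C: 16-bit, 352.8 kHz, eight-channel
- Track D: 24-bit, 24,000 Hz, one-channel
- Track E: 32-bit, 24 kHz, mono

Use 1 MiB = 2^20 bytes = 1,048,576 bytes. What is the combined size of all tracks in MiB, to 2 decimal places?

432.34 MiB

1:16 (min:sec) = 76 s.
Track A: 88,200 × 76 × 1 × 1 = 6,703,200 bytes.
Track B: 8,000 × 76 × 2 × 4 = 4,864,000 bytes.
Track C: 352,800 × 76 × 2 × 8 = 429,004,800 bytes.
Track D: 24,000 × 76 × 3 × 1 = 5,472,000 bytes.
Track E: 24,000 × 76 × 4 × 1 = 7,296,000 bytes.
Total = 453,340,000 bytes = 432.34 MiB.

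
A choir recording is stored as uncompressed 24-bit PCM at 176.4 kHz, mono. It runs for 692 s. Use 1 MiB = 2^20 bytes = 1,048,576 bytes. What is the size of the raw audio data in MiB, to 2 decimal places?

Bytes = 176,400 samples/s × 692 s × 3 bytes/sample × 1 ch = 366,206,400 bytes.
366,206,400 / 1,048,576 = 349.24 MiB.

349.24 MiB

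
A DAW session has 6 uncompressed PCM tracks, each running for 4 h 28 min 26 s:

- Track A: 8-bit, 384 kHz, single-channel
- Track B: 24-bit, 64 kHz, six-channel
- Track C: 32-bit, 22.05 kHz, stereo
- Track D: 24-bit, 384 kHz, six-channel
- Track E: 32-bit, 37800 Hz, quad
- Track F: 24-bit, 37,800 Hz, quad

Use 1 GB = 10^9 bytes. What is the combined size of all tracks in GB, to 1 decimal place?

156.0 GB

4 h 28 min 26 s = 16,106 s.
Track A: 384,000 × 16,106 × 1 × 1 = 6,184,704,000 bytes.
Track B: 64,000 × 16,106 × 3 × 6 = 18,554,112,000 bytes.
Track C: 22,050 × 16,106 × 4 × 2 = 2,841,098,400 bytes.
Track D: 384,000 × 16,106 × 3 × 6 = 111,324,672,000 bytes.
Track E: 37,800 × 16,106 × 4 × 4 = 9,740,908,800 bytes.
Track F: 37,800 × 16,106 × 3 × 4 = 7,305,681,600 bytes.
Total = 155,951,176,800 bytes = 156.0 GB.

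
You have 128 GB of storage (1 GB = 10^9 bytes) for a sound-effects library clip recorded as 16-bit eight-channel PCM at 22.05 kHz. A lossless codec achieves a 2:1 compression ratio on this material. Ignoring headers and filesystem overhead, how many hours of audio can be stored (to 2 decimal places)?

201.56 hours

Uncompressed byte rate = 22,050 × 2 × 8 = 352,800 bytes/s.
After 2:1 compression, effective rate ≈ 176400 bytes/s.
Capacity = 128 × 1,000,000,000 = 128,000,000,000 bytes.
128,000,000,000 / effective rate ≈ 725623.58 s → 201.56 hours.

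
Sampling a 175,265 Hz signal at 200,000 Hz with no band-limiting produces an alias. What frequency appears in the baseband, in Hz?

Nyquist = 200,000/2 = 100,000 Hz; 175,265 Hz exceeds it.
Alias = |175,265 − 1×200,000| = |175,265 − 200,000| = 24,735 Hz.

24,735 Hz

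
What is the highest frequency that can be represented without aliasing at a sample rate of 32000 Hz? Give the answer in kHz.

16 kHz

Nyquist frequency = sample rate / 2 = 32,000 / 2 = 16 kHz.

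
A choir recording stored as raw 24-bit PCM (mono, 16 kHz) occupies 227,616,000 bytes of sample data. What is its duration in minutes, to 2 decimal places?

Byte rate = 16,000 × 3 × 1 = 48,000 bytes/s.
Duration = 227,616,000 / 48,000 = 4,742 s.
4,742 s / 60 = 79.03 minutes.

79.03 minutes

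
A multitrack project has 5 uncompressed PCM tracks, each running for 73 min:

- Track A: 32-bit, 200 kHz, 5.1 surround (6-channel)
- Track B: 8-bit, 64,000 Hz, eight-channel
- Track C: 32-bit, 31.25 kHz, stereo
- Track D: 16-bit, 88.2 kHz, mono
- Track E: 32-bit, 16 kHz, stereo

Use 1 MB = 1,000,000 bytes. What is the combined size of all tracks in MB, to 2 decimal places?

73 min = 4,380 s.
Track A: 200,000 × 4,380 × 4 × 6 = 21,024,000,000 bytes.
Track B: 64,000 × 4,380 × 1 × 8 = 2,242,560,000 bytes.
Track C: 31,250 × 4,380 × 4 × 2 = 1,095,000,000 bytes.
Track D: 88,200 × 4,380 × 2 × 1 = 772,632,000 bytes.
Track E: 16,000 × 4,380 × 4 × 2 = 560,640,000 bytes.
Total = 25,694,832,000 bytes = 25694.83 MB.

25694.83 MB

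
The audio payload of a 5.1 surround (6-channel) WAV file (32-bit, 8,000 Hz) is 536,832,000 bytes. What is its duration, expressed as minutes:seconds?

Byte rate = 8,000 × 4 × 6 = 192,000 bytes/s.
Duration = 536,832,000 / 192,000 = 2,796 s.
2,796 s = 46:36.

46:36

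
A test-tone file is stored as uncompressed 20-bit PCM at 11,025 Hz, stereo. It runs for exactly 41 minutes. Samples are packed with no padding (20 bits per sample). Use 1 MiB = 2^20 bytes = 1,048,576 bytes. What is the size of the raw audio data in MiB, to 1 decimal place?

129.3 MiB

Duration = exactly 41 minutes = 2,460 s.
Bits = 11,025 × 2,460 × 20 × 2 = 1,084,860,000 bits = 135,607,500 bytes.
135,607,500 / 1,048,576 = 129.3 MiB.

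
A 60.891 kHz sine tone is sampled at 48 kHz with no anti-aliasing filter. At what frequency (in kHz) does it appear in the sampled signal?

Nyquist = 48,000/2 = 24,000 Hz; 60,891 Hz exceeds it.
Alias = |60,891 − 1×48,000| = |60,891 − 48,000| = 12,891 Hz = 12.891 kHz.

12.891 kHz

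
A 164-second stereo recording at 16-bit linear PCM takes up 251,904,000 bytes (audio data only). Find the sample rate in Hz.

384,000 Hz

Bytes = sample_rate × seconds × bytes_per_sample × channels.
sample_rate = 251,904,000 / (164 × 2 × 2) = 251,904,000 / 656 = 384,000 Hz.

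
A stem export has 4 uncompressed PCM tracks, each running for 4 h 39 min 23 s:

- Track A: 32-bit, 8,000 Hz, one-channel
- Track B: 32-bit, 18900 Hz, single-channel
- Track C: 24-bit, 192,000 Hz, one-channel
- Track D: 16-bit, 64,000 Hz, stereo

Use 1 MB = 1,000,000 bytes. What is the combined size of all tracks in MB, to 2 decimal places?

4 h 39 min 23 s = 16,763 s.
Track A: 8,000 × 16,763 × 4 × 1 = 536,416,000 bytes.
Track B: 18,900 × 16,763 × 4 × 1 = 1,267,282,800 bytes.
Track C: 192,000 × 16,763 × 3 × 1 = 9,655,488,000 bytes.
Track D: 64,000 × 16,763 × 2 × 2 = 4,291,328,000 bytes.
Total = 15,750,514,800 bytes = 15750.51 MB.

15750.51 MB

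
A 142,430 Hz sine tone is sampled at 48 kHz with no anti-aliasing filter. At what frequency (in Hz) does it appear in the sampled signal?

Nyquist = 48,000/2 = 24,000 Hz; 142,430 Hz exceeds it.
Alias = |142,430 − 3×48,000| = |142,430 − 144,000| = 1,570 Hz.

1,570 Hz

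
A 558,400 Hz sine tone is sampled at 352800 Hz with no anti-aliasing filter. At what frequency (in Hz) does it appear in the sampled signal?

147,200 Hz

Nyquist = 352,800/2 = 176,400 Hz; 558,400 Hz exceeds it.
Alias = |558,400 − 2×352,800| = |558,400 − 705,600| = 147,200 Hz.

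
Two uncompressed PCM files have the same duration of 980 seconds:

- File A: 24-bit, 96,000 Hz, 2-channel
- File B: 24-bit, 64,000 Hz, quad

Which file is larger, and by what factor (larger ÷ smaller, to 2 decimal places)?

File A: 96,000 × 3 × 2 = 576,000 bytes/s.
File B: 64,000 × 3 × 4 = 768,000 bytes/s.
File B is larger; ratio = 752,640,000 / 564,480,000 = 1.33.

File B, by a factor of 1.33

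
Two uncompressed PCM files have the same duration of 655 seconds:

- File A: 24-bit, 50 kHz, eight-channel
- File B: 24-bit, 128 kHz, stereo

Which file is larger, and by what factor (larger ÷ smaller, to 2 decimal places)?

File A: 50,000 × 3 × 8 = 1,200,000 bytes/s.
File B: 128,000 × 3 × 2 = 768,000 bytes/s.
File A is larger; ratio = 786,000,000 / 503,040,000 = 1.56.

File A, by a factor of 1.56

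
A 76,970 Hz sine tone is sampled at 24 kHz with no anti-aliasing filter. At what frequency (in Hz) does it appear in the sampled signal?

4,970 Hz

Nyquist = 24,000/2 = 12,000 Hz; 76,970 Hz exceeds it.
Alias = |76,970 − 3×24,000| = |76,970 − 72,000| = 4,970 Hz.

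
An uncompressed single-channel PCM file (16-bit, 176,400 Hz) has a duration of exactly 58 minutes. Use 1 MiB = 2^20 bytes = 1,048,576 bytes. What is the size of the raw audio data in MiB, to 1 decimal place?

1170.9 MiB

Duration = exactly 58 minutes = 3,480 s.
Bytes = 176,400 samples/s × 3,480 s × 2 bytes/sample × 1 ch = 1,227,744,000 bytes.
1,227,744,000 / 1,048,576 = 1170.9 MiB.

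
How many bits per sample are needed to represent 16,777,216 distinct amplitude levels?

24 bits

log2(16,777,216) = 24.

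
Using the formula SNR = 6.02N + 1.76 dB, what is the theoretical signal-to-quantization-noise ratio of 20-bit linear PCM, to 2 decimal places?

6.02 × 20 + 1.76 = 122.16 dB.

122.16 dB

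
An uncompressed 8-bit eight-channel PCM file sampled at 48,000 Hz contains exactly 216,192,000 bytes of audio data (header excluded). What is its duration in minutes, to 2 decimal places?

Byte rate = 48,000 × 1 × 8 = 384,000 bytes/s.
Duration = 216,192,000 / 384,000 = 563 s.
563 s / 60 = 9.38 minutes.

9.38 minutes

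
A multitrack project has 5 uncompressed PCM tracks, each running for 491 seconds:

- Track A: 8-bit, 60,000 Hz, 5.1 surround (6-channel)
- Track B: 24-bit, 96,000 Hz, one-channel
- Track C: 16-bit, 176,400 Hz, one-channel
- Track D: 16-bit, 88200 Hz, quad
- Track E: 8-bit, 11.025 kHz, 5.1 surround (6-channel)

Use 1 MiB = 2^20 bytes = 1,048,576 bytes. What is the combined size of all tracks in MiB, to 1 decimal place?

Track A: 60,000 × 491 × 1 × 6 = 176,760,000 bytes.
Track B: 96,000 × 491 × 3 × 1 = 141,408,000 bytes.
Track C: 176,400 × 491 × 2 × 1 = 173,224,800 bytes.
Track D: 88,200 × 491 × 2 × 4 = 346,449,600 bytes.
Track E: 11,025 × 491 × 1 × 6 = 32,479,650 bytes.
Total = 870,322,050 bytes = 830.0 MiB.

830.0 MiB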